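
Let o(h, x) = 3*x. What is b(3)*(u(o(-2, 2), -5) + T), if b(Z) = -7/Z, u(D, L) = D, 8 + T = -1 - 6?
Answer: 21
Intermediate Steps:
T = -15 (T = -8 + (-1 - 6) = -8 - 7 = -15)
b(3)*(u(o(-2, 2), -5) + T) = (-7/3)*(3*2 - 15) = (-7*1/3)*(6 - 15) = -7/3*(-9) = 21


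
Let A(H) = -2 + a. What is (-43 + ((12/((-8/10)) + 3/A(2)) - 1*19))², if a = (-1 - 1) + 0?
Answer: 96721/16 ≈ 6045.1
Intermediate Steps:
a = -2 (a = -2 + 0 = -2)
A(H) = -4 (A(H) = -2 - 2 = -4)
(-43 + ((12/((-8/10)) + 3/A(2)) - 1*19))² = (-43 + ((12/((-8/10)) + 3/(-4)) - 1*19))² = (-43 + ((12/((-8*⅒)) + 3*(-¼)) - 19))² = (-43 + ((12/(-⅘) - ¾) - 19))² = (-43 + ((12*(-5/4) - ¾) - 19))² = (-43 + ((-15 - ¾) - 19))² = (-43 + (-63/4 - 19))² = (-43 - 139/4)² = (-311/4)² = 96721/16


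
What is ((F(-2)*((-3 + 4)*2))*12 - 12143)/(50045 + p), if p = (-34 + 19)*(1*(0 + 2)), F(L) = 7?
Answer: -2395/10003 ≈ -0.23943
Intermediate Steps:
p = -30 (p = -15*2 = -30)
((F(-2)*((-3 + 4)*2))*12 - 12143)/(50045 + p) = ((7*((-3 + 4)*2))*12 - 12143)/(50045 - 30) = ((7*(1*2))*12 - 12143)/50015 = ((7*2)*12 - 12143)*(1/50015) = (14*12 - 12143)*(1/50015) = (168 - 12143)*(1/50015) = -11975*1/50015 = -2395/10003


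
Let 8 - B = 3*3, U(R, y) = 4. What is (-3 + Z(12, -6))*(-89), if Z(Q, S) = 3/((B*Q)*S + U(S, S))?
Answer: 20025/76 ≈ 263.49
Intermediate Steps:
B = -1 (B = 8 - 3*3 = 8 - 1*9 = 8 - 9 = -1)
Z(Q, S) = 3/(4 - Q*S) (Z(Q, S) = 3/((-Q)*S + 4) = 3/(-Q*S + 4) = 3/(4 - Q*S))
(-3 + Z(12, -6))*(-89) = (-3 - 3/(-4 + 12*(-6)))*(-89) = (-3 - 3/(-4 - 72))*(-89) = (-3 - 3/(-76))*(-89) = (-3 - 3*(-1/76))*(-89) = (-3 + 3/76)*(-89) = -225/76*(-89) = 20025/76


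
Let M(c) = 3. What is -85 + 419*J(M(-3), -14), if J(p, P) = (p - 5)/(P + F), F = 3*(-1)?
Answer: -607/17 ≈ -35.706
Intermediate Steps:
F = -3
J(p, P) = (-5 + p)/(-3 + P) (J(p, P) = (p - 5)/(P - 3) = (-5 + p)/(-3 + P))
-85 + 419*J(M(-3), -14) = -85 + 419*((-5 + 3)/(-3 - 14)) = -85 + 419*(-2/(-17)) = -85 + 419*(-1/17*(-2)) = -85 + 419*(2/17) = -85 + 838/17 = -607/17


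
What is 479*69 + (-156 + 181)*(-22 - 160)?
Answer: 28501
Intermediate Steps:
479*69 + (-156 + 181)*(-22 - 160) = 33051 + 25*(-182) = 33051 - 4550 = 28501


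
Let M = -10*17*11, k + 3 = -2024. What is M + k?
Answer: -3897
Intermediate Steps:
k = -2027 (k = -3 - 2024 = -2027)
M = -1870 (M = -170*11 = -1870)
M + k = -1870 - 2027 = -3897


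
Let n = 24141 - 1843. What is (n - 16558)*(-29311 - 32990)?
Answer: -357607740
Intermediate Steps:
n = 22298
(n - 16558)*(-29311 - 32990) = (22298 - 16558)*(-29311 - 32990) = 5740*(-62301) = -357607740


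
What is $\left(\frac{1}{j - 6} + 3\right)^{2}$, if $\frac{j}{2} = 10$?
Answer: $\frac{1849}{196} \approx 9.4337$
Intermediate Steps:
$j = 20$ ($j = 2 \cdot 10 = 20$)
$\left(\frac{1}{j - 6} + 3\right)^{2} = \left(\frac{1}{20 - 6} + 3\right)^{2} = \left(\frac{1}{14} + 3\right)^{2} = \left(\frac{43}{14}\right)^{2} = \frac{1849}{196}$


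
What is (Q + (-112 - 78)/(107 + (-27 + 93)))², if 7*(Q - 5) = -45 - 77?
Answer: 268337161/1466521 ≈ 182.98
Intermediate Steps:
Q = -87/7 (Q = 5 + (-45 - 77)/7 = 5 + (⅐)*(-122) = 5 - 122/7 = -87/7 ≈ -12.429)
(Q + (-112 - 78)/(107 + (-27 + 93)))² = (-87/7 + (-112 - 78)/(107 + (-27 + 93)))² = (-87/7 - 190/(107 + 66))² = (-87/7 - 190/173)² = (-16381/1211)² = 268337161/1466521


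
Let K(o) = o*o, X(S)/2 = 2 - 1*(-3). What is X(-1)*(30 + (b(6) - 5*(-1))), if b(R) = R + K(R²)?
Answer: 13370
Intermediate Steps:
X(S) = 10 (X(S) = 2*(2 - 1*(-3)) = 2*(2 + 3) = 2*5 = 10)
K(o) = o²
b(R) = R + R⁴ (b(R) = R + (R²)² = R + R⁴)
X(-1)*(30 + (b(6) - 5*(-1))) = 10*(30 + ((6 + 6⁴) - 5*(-1))) = 10*(30 + ((6 + 1296) + 5)) = 10*(30 + (1302 + 5)) = 10*(30 + 1307) = 10*1337 = 13370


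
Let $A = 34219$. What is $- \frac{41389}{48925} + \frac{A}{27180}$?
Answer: $\frac{109842311}{265956300} \approx 0.41301$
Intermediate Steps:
$- \frac{41389}{48925} + \frac{A}{27180} = - \frac{41389}{48925} + \frac{34219}{27180} = \frac{109842311}{265956300}$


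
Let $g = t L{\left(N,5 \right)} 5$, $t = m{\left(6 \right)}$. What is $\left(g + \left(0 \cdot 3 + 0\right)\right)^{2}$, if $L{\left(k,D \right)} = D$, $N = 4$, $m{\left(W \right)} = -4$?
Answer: $10000$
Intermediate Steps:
$t = -4$
$g = -100$ ($g = \left(-4\right) 5 \cdot 5 = \left(-20\right) 5 = -100$)
$\left(g + \left(0 \cdot 3 + 0\right)\right)^{2} = \left(-100 + \left(0 \cdot 3 + 0\right)\right)^{2} = \left(-100 + \left(0 + 0\right)\right)^{2} = \left(-100 + 0\right)^{2} = \left(-100\right)^{2} = 10000$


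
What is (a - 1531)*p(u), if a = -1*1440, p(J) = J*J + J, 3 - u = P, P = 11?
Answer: -166376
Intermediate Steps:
u = -8 (u = 3 - 1*11 = 3 - 11 = -8)
p(J) = J + J² (p(J) = J² + J = J + J²)
a = -1440
(a - 1531)*p(u) = (-1440 - 1531)*(-8*(1 - 8)) = -(-23768)*(-7) = -2971*56 = -166376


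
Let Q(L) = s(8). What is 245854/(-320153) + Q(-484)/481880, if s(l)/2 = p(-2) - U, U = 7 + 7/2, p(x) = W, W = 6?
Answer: -118475006897/154275327640 ≈ -0.76795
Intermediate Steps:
p(x) = 6
U = 21/2 (U = 7 + 7*(1/2) = 7 + 7/2 = 21/2 ≈ 10.500)
s(l) = -9 (s(l) = 2*(6 - 1*21/2) = 2*(6 - 21/2) = 2*(-9/2) = -9)
Q(L) = -9
245854/(-320153) + Q(-484)/481880 = 245854/(-320153) - 9/481880 = 245854*(-1/320153) - 9*1/481880 = -245854/320153 - 9/481880 = -118475006897/154275327640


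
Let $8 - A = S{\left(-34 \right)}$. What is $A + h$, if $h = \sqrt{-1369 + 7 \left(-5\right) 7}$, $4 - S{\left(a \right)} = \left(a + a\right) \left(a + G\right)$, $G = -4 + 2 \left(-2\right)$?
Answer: $2860 + i \sqrt{1614} \approx 2860.0 + 40.175 i$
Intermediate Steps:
$G = -8$ ($G = -4 - 4 = -8$)
$S{\left(a \right)} = 4 - 2 a \left(-8 + a\right)$ ($S{\left(a \right)} = 4 - \left(a + a\right) \left(a - 8\right) = 4 - 2 a \left(-8 + a\right)$)
$A = 2860$ ($A = 8 - \left(4 - 2 \left(-34\right)^{2} + 16 \left(-34\right)\right) = 8 - \left(4 - 2312 - 544\right) = 8 - -2852 = 8 + 2852 = 2860$)
$h = i \sqrt{1614}$ ($h = \sqrt{-1369 - 245} = \sqrt{-1614} = i \sqrt{1614} \approx 40.175 i$)
$A + h = 2860 + i \sqrt{1614}$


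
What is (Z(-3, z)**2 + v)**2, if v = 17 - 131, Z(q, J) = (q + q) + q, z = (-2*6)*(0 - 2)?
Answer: 1089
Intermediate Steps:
z = 24 (z = -12*(-2) = 24)
Z(q, J) = 3*q (Z(q, J) = 2*q + q = 3*q)
v = -114
(Z(-3, z)**2 + v)**2 = ((3*(-3))**2 - 114)**2 = ((-9)**2 - 114)**2 = (81 - 114)**2 = (-33)**2 = 1089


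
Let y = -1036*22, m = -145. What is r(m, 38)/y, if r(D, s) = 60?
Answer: -15/5698 ≈ -0.0026325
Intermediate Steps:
y = -22792
r(m, 38)/y = 60/(-22792) = 60*(-1/22792) = -15/5698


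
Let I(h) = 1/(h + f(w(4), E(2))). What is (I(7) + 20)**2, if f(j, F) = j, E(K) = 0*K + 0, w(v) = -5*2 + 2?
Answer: 361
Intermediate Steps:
w(v) = -8 (w(v) = -10 + 2 = -8)
E(K) = 0 (E(K) = 0 + 0 = 0)
I(h) = 1/(-8 + h) (I(h) = 1/(h - 8) = 1/(-8 + h))
(I(7) + 20)**2 = (1/(-8 + 7) + 20)**2 = (1/(-1) + 20)**2 = (-1 + 20)**2 = 19**2 = 361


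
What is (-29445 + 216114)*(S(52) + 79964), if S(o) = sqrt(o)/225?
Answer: 14926799916 + 41482*sqrt(13)/25 ≈ 1.4927e+10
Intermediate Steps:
S(o) = sqrt(o)/225
(-29445 + 216114)*(S(52) + 79964) = (-29445 + 216114)*(sqrt(52)/225 + 79964) = 186669*((2*sqrt(13))/225 + 79964) = 186669*(2*sqrt(13)/225 + 79964) = 186669*(79964 + 2*sqrt(13)/225) = 14926799916 + 41482*sqrt(13)/25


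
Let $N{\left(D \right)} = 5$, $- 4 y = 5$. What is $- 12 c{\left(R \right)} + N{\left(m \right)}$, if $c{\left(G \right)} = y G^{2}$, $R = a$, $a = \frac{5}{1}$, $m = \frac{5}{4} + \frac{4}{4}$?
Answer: $380$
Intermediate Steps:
$y = - \frac{5}{4}$ ($y = \left(- \frac{1}{4}\right) 5 = - \frac{5}{4} \approx -1.25$)
$m = \frac{9}{4}$ ($m = 5 \cdot \frac{1}{4} + 4 \cdot \frac{1}{4} = \frac{5}{4} + 1 = \frac{9}{4} \approx 2.25$)
$a = 5$ ($a = 5 \cdot 1 = 5$)
$R = 5$
$c{\left(G \right)} = - \frac{5 G^{2}}{4}$
$- 12 c{\left(R \right)} + N{\left(m \right)} = - 12 \left(- \frac{5 \cdot 5^{2}}{4}\right) + 5 = - 12 \left(\left(- \frac{5}{4}\right) 25\right) + 5 = \left(-12\right) \left(- \frac{125}{4}\right) + 5 = 375 + 5 = 380$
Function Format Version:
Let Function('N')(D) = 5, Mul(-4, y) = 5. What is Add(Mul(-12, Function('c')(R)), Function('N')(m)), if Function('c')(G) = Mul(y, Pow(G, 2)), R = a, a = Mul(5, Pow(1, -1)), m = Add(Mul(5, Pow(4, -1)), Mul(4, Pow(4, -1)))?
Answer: 380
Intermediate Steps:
y = Rational(-5, 4) (y = Mul(Rational(-1, 4), 5) = Rational(-5, 4) ≈ -1.2500)
m = Rational(9, 4) (m = Add(Mul(5, Rational(1, 4)), Mul(4, Rational(1, 4))) = Add(Rational(5, 4), 1) = Rational(9, 4) ≈ 2.2500)
a = 5 (a = Mul(5, 1) = 5)
R = 5
Function('c')(G) = Mul(Rational(-5, 4), Pow(G, 2))
Add(Mul(-12, Function('c')(R)), Function('N')(m)) = Add(Mul(-12, Mul(Rational(-5, 4), Pow(5, 2))), 5) = Add(Mul(-12, Mul(Rational(-5, 4), 25)), 5) = Add(Mul(-12, Rational(-125, 4)), 5) = Add(375, 5) = 380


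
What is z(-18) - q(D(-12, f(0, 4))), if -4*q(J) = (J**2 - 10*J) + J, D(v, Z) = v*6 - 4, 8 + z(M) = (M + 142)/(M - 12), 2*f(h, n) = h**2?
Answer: 24043/15 ≈ 1602.9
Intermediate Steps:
f(h, n) = h**2/2
z(M) = -8 + (142 + M)/(-12 + M) (z(M) = -8 + (M + 142)/(M - 12) = -8 + (142 + M)/(-12 + M))
D(v, Z) = -4 + 6*v (D(v, Z) = 6*v - 4 = -4 + 6*v)
q(J) = -J**2/4 + 9*J/4 (q(J) = -((J**2 - 10*J) + J)/4 = -(J**2 - 9*J)/4 = -J**2/4 + 9*J/4)
z(-18) - q(D(-12, f(0, 4))) = 7*(34 - 1*(-18))/(-12 - 18) - (-4 + 6*(-12))*(9 - (-4 + 6*(-12)))/4 = 7*(34 + 18)/(-30) - (-4 - 72)*(9 - (-4 - 72))/4 = 7*(-1/30)*52 - (-76)*(9 - 1*(-76))/4 = -182/15 - (-76)*(9 + 76)/4 = -182/15 - (-76)*85/4 = -182/15 - 1*(-1615) = -182/15 + 1615 = 24043/15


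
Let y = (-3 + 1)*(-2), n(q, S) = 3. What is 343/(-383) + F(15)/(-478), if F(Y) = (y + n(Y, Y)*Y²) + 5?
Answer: -212963/91537 ≈ -2.3265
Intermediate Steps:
y = 4 (y = -2*(-2) = 4)
F(Y) = 9 + 3*Y² (F(Y) = (4 + 3*Y²) + 5 = 9 + 3*Y²)
343/(-383) + F(15)/(-478) = 343/(-383) + (9 + 3*15²)/(-478) = 343*(-1/383) + (9 + 3*225)*(-1/478) = -343/383 + (9 + 675)*(-1/478) = -343/383 + 684*(-1/478) = -343/383 - 342/239 = -212963/91537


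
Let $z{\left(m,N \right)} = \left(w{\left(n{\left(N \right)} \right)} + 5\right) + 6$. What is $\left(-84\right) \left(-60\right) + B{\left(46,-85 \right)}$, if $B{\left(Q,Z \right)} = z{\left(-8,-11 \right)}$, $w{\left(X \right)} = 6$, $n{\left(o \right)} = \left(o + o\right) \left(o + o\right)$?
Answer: $5057$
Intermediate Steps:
$n{\left(o \right)} = 4 o^{2}$ ($n{\left(o \right)} = 2 o 2 o = 4 o^{2}$)
$z{\left(m,N \right)} = 17$ ($z{\left(m,N \right)} = \left(6 + 5\right) + 6 = 11 + 6 = 17$)
$B{\left(Q,Z \right)} = 17$
$\left(-84\right) \left(-60\right) + B{\left(46,-85 \right)} = \left(-84\right) \left(-60\right) + 17 = 5040 + 17 = 5057$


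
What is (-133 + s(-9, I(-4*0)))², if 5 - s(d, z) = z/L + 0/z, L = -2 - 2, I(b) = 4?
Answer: 16129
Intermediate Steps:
L = -4
s(d, z) = 5 + z/4 (s(d, z) = 5 - (z/(-4) + 0/z) = 5 - (z*(-¼) + 0) = 5 - (-z/4 + 0) = 5 - (-1)*z/4 = 5 + z/4)
(-133 + s(-9, I(-4*0)))² = (-133 + (5 + (¼)*4))² = (-133 + (5 + 1))² = (-133 + 6)² = (-127)² = 16129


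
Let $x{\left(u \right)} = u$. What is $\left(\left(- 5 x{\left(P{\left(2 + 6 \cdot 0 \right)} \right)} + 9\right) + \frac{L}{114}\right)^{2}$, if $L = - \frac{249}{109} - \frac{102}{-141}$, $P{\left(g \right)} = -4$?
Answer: $\frac{286578886106881}{341081696484} \approx 840.21$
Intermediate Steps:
$L = - \frac{7997}{5123}$ ($L = \left(-249\right) \frac{1}{109} - - \frac{34}{47} = - \frac{249}{109} + \frac{34}{47} = - \frac{7997}{5123} \approx -1.561$)
$\left(\left(- 5 x{\left(P{\left(2 + 6 \cdot 0 \right)} \right)} + 9\right) + \frac{L}{114}\right)^{2} = \left(\left(\left(-5\right) \left(-4\right) + 9\right) - \frac{7997}{5123 \cdot 114}\right)^{2} = \left(\left(20 + 9\right) - \frac{7997}{584022}\right)^{2} = \left(29 - \frac{7997}{584022}\right)^{2} = \left(\frac{16928641}{584022}\right)^{2} = \frac{286578886106881}{341081696484}$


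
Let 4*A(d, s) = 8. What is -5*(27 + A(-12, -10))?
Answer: -145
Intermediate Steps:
A(d, s) = 2 (A(d, s) = (1/4)*8 = 2)
-5*(27 + A(-12, -10)) = -5*(27 + 2) = -5*29 = -145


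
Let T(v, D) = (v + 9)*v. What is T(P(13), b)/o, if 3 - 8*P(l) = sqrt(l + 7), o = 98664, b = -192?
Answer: 245/6314496 - 13*sqrt(5)/526208 ≈ -1.6443e-5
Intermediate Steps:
P(l) = 3/8 - sqrt(7 + l)/8 (P(l) = 3/8 - sqrt(l + 7)/8 = 3/8 - sqrt(7 + l)/8)
T(v, D) = v*(9 + v) (T(v, D) = (9 + v)*v = v*(9 + v))
T(P(13), b)/o = ((3/8 - sqrt(7 + 13)/8)*(9 + (3/8 - sqrt(7 + 13)/8)))/98664 = ((3/8 - sqrt(5)/4)*(9 + (3/8 - sqrt(5)/4)))*(1/98664) = ((3/8 - sqrt(5)/4)*(75/8 - sqrt(5)/4))*(1/98664) = (3/8 - sqrt(5)/4)*(75/8 - sqrt(5)/4)/98664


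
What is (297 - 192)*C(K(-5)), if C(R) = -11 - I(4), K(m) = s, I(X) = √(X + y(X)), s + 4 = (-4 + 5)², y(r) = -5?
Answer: -1155 - 105*I ≈ -1155.0 - 105.0*I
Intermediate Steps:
s = -3 (s = -4 + (-4 + 5)² = -4 + 1² = -4 + 1 = -3)
I(X) = √(-5 + X) (I(X) = √(X - 5) = √(-5 + X))
K(m) = -3
C(R) = -11 - I (C(R) = -11 - √(-5 + 4) = -11 - √(-1) = -11 - I)
(297 - 192)*C(K(-5)) = (297 - 192)*(-11 - I) = 105*(-11 - I) = -1155 - 105*I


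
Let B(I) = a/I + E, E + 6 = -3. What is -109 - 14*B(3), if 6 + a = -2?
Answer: 163/3 ≈ 54.333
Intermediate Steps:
a = -8 (a = -6 - 2 = -8)
E = -9 (E = -6 - 3 = -9)
B(I) = -9 - 8/I (B(I) = -8/I - 9 = -9 - 8/I)
-109 - 14*B(3) = -109 - 14*(-9 - 8/3) = -109 - 14*(-35/3) = -109 + 490/3 = 163/3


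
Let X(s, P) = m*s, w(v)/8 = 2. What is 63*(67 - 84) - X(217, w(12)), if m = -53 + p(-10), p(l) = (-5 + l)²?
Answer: -38395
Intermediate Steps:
w(v) = 16 (w(v) = 8*2 = 16)
m = 172 (m = -53 + (-5 - 10)² = -53 + (-15)² = -53 + 225 = 172)
X(s, P) = 172*s
63*(67 - 84) - X(217, w(12)) = 63*(67 - 84) - 172*217 = 63*(-17) - 1*37324 = -1071 - 37324 = -38395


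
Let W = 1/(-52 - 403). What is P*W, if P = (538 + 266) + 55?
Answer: -859/455 ≈ -1.8879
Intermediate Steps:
P = 859 (P = 804 + 55 = 859)
W = -1/455 (W = 1/(-455) = -1/455 ≈ -0.0021978)
P*W = 859*(-1/455) = -859/455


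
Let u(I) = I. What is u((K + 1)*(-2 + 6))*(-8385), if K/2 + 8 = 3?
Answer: 301860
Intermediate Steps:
K = -10 (K = -16 + 2*3 = -16 + 6 = -10)
u((K + 1)*(-2 + 6))*(-8385) = ((-10 + 1)*(-2 + 6))*(-8385) = -9*4*(-8385) = -36*(-8385) = 301860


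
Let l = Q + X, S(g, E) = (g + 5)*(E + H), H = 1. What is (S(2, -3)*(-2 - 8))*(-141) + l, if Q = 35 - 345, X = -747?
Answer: -20797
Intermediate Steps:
S(g, E) = (1 + E)*(5 + g) (S(g, E) = (g + 5)*(E + 1) = (5 + g)*(1 + E) = (1 + E)*(5 + g))
Q = -310
l = -1057 (l = -310 - 747 = -1057)
(S(2, -3)*(-2 - 8))*(-141) + l = ((5 + 2 + 5*(-3) - 3*2)*(-2 - 8))*(-141) - 1057 = ((5 + 2 - 15 - 6)*(-10))*(-141) - 1057 = -14*(-10)*(-141) - 1057 = 140*(-141) - 1057 = -19740 - 1057 = -20797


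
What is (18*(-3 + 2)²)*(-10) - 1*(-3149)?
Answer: 2969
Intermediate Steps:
(18*(-3 + 2)²)*(-10) - 1*(-3149) = (18*(-1)²)*(-10) + 3149 = (18*1)*(-10) + 3149 = 18*(-10) + 3149 = -180 + 3149 = 2969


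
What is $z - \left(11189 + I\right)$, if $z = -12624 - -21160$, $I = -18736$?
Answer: $16083$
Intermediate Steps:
$z = 8536$ ($z = -12624 + 21160 = 8536$)
$z - \left(11189 + I\right) = 8536 - -7547 = 8536 + \left(-11189 + 18736\right) = 8536 + 7547 = 16083$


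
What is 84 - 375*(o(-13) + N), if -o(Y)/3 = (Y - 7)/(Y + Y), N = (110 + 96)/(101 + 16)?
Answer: 11276/39 ≈ 289.13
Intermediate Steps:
N = 206/117 ≈ 1.7607
o(Y) = -3*(-7 + Y)/(2*Y) (o(Y) = -3*(Y - 7)/(Y + Y) = -3*(-7 + Y)/(2*Y))
84 - 375*(o(-13) + N) = 84 - 375*((3/2)*(7 - 1*(-13))/(-13) + 206/117) = 84 - 375*((3/2)*(-1/13)*(7 + 13) + 206/117) = 84 - 375*((3/2)*(-1/13)*20 + 206/117) = 84 - 375*(-30/13 + 206/117) = 84 - 375*(-64/117) = 84 + 8000/39 = 11276/39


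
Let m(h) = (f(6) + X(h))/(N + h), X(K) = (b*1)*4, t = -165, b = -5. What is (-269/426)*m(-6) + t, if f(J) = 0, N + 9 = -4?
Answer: -670445/4047 ≈ -165.66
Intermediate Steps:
N = -13 (N = -9 - 4 = -13)
X(K) = -20 (X(K) = -5*1*4 = -5*4 = -20)
m(h) = -20/(-13 + h) (m(h) = (0 - 20)/(-13 + h) = -20/(-13 + h))
(-269/426)*m(-6) + t = (-269/426)*(-20/(-13 - 6)) - 165 = (-269*1/426)*(-20/(-19)) - 165 = -(-2690)*(-1)/(213*19) - 165 = -269/426*20/19 - 165 = -2690/4047 - 165 = -670445/4047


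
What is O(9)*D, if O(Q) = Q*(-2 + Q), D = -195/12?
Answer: -4095/4 ≈ -1023.8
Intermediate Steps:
D = -65/4 (D = -195*1/12 = -65/4 ≈ -16.250)
O(9)*D = (9*(-2 + 9))*(-65/4) = (9*7)*(-65/4) = 63*(-65/4) = -4095/4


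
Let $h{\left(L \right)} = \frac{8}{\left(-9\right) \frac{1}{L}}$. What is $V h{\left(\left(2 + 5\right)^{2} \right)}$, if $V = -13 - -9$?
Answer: $\frac{1568}{9} \approx 174.22$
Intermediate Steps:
$V = -4$ ($V = -13 + 9 = -4$)
$h{\left(L \right)} = - \frac{8 L}{9}$ ($h{\left(L \right)} = 8 \left(- \frac{L}{9}\right) = - \frac{8 L}{9}$)
$V h{\left(\left(2 + 5\right)^{2} \right)} = - 4 \left(- \frac{8 \left(2 + 5\right)^{2}}{9}\right) = - 4 \left(- \frac{8 \cdot 7^{2}}{9}\right) = - 4 \left(\left(- \frac{8}{9}\right) 49\right) = \left(-4\right) \left(- \frac{392}{9}\right) = \frac{1568}{9}$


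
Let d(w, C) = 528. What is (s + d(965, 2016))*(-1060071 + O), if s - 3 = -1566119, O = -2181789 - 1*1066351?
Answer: 6744883443068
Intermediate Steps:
O = -3248140 (O = -2181789 - 1066351 = -3248140)
s = -1566116 (s = 3 - 1566119 = -1566116)
(s + d(965, 2016))*(-1060071 + O) = (-1566116 + 528)*(-1060071 - 3248140) = -1565588*(-4308211) = 6744883443068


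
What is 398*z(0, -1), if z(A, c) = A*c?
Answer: 0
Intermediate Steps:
398*z(0, -1) = 398*(0*(-1)) = 398*0 = 0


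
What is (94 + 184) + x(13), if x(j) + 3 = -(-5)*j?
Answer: 340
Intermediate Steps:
x(j) = -3 + 5*j (x(j) = -3 - (-5)*j = -3 + 5*j)
(94 + 184) + x(13) = (94 + 184) + (-3 + 5*13) = 278 + (-3 + 65) = 278 + 62 = 340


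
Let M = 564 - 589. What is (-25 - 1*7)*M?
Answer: 800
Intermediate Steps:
M = -25
(-25 - 1*7)*M = (-25 - 1*7)*(-25) = (-25 - 7)*(-25) = -32*(-25) = 800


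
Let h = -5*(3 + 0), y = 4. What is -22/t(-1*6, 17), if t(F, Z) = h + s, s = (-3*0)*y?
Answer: 22/15 ≈ 1.4667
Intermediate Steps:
h = -15 (h = -5*3 = -15)
s = 0 (s = -3*0*4 = 0*4 = 0)
t(F, Z) = -15 (t(F, Z) = -15 + 0 = -15)
-22/t(-1*6, 17) = -22/(-15) = -1/15*(-22) = 22/15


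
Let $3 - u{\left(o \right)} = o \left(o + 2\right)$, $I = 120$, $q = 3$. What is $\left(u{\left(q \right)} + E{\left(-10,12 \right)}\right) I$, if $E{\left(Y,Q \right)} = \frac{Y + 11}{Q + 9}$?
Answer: $- \frac{10040}{7} \approx -1434.3$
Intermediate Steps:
$E{\left(Y,Q \right)} = \frac{11 + Y}{9 + Q}$
$u{\left(o \right)} = 3 - o \left(2 + o\right)$ ($u{\left(o \right)} = 3 - o \left(o + 2\right) = 3 - o \left(2 + o\right)$)
$\left(u{\left(q \right)} + E{\left(-10,12 \right)}\right) I = \left(\left(3 - 3^{2} - 6\right) + \frac{11 - 10}{9 + 12}\right) 120 = \left(\left(3 - 9 - 6\right) + \frac{1}{21} \cdot 1\right) 120 = \left(-12 + \frac{1}{21}\right) 120 = \left(- \frac{251}{21}\right) 120 = - \frac{10040}{7}$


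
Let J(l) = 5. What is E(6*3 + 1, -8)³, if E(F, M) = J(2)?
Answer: 125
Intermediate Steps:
E(F, M) = 5
E(6*3 + 1, -8)³ = 5³ = 125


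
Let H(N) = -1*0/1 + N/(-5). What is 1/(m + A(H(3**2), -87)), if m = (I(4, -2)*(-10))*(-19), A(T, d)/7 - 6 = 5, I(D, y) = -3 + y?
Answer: -1/873 ≈ -0.0011455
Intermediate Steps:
H(N) = -N/5 (H(N) = 0*1 + N*(-1/5) = 0 - N/5 = -N/5)
A(T, d) = 77 (A(T, d) = 42 + 7*5 = 42 + 35 = 77)
m = -950 (m = ((-3 - 2)*(-10))*(-19) = -5*(-10)*(-19) = 50*(-19) = -950)
1/(m + A(H(3**2), -87)) = 1/(-950 + 77) = 1/(-873) = -1/873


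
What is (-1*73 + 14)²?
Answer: 3481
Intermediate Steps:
(-1*73 + 14)² = (-73 + 14)² = (-59)² = 3481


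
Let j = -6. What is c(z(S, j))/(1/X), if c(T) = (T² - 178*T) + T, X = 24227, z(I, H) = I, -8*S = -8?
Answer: -4263952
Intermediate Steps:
S = 1 (S = -⅛*(-8) = 1)
c(T) = T² - 177*T
c(z(S, j))/(1/X) = (1*(-177 + 1))/(1/24227) = (1*(-176))/(1/24227) = -176*24227 = -4263952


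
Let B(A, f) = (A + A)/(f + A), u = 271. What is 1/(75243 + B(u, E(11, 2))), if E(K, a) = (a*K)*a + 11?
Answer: 163/12264880 ≈ 1.3290e-5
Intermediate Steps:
E(K, a) = 11 + K*a² (E(K, a) = (K*a)*a + 11 = K*a² + 11 = 11 + K*a²)
B(A, f) = 2*A/(A + f) (B(A, f) = (2*A)/(A + f) = 2*A/(A + f))
1/(75243 + B(u, E(11, 2))) = 1/(75243 + 2*271/(271 + (11 + 11*2²))) = 1/(75243 + 2*271/(271 + (11 + 11*4))) = 1/(75243 + 2*271/(271 + (11 + 44))) = 1/(75243 + 2*271/(271 + 55)) = 1/(75243 + 2*271/326) = 1/(75243 + 2*271*(1/326)) = 1/(75243 + 271/163) = 1/(12264880/163) = 163/12264880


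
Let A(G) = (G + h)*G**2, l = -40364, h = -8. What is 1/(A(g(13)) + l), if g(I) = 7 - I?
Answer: -1/40868 ≈ -2.4469e-5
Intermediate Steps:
A(G) = G**2*(-8 + G) (A(G) = (G - 8)*G**2 = (-8 + G)*G**2 = G**2*(-8 + G))
1/(A(g(13)) + l) = 1/((7 - 1*13)**2*(-8 + (7 - 1*13)) - 40364) = 1/((7 - 13)**2*(-8 + (7 - 13)) - 40364) = 1/((-6)**2*(-8 - 6) - 40364) = 1/(36*(-14) - 40364) = 1/(-504 - 40364) = 1/(-40868) = -1/40868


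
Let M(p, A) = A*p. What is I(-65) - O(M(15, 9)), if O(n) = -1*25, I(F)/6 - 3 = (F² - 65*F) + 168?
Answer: 51751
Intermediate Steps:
I(F) = 1026 - 390*F + 6*F² (I(F) = 18 + 6*((F² - 65*F) + 168) = 18 + 6*(168 + F² - 65*F) = 18 + (1008 - 390*F + 6*F²) = 1026 - 390*F + 6*F²)
O(n) = -25
I(-65) - O(M(15, 9)) = (1026 - 390*(-65) + 6*(-65)²) - 1*(-25) = (1026 + 25350 + 6*4225) + 25 = (1026 + 25350 + 25350) + 25 = 51726 + 25 = 51751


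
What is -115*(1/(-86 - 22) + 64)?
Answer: -794765/108 ≈ -7358.9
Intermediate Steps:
-115*(1/(-86 - 22) + 64) = -115*(1/(-108) + 64) = -115*(-1/108 + 64) = -115*6911/108 = -794765/108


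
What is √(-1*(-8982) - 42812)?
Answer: I*√33830 ≈ 183.93*I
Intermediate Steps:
√(-1*(-8982) - 42812) = √(8982 - 42812) = √(-33830) = I*√33830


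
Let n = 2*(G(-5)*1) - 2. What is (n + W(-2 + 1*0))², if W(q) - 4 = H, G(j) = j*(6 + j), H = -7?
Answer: 225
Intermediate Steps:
W(q) = -3 (W(q) = 4 - 7 = -3)
n = -12 (n = 2*(-5*(6 - 5)*1) - 2 = 2*(-5*1*1) - 2 = 2*(-5*1) - 2 = 2*(-5) - 2 = -10 - 2 = -12)
(n + W(-2 + 1*0))² = (-12 - 3)² = (-15)² = 225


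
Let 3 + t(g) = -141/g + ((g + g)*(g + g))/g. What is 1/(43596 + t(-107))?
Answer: 107/4618796 ≈ 2.3166e-5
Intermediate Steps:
t(g) = -3 - 141/g + 4*g (t(g) = -3 + (-141/g + ((g + g)*(g + g))/g) = -3 + (-141/g + ((2*g)*(2*g))/g) = -3 + (-141/g + (4*g²)/g) = -3 + (-141/g + 4*g) = -3 - 141/g + 4*g)
1/(43596 + t(-107)) = 1/(43596 + (-3 - 141/(-107) + 4*(-107))) = 1/(43596 + (-3 - 141*(-1/107) - 428)) = 1/(43596 + (-3 + 141/107 - 428)) = 1/(43596 - 45976/107) = 1/(4618796/107) = 107/4618796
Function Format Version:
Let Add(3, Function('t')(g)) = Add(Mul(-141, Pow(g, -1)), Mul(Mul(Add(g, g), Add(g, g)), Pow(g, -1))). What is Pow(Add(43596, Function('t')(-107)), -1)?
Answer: Rational(107, 4618796) ≈ 2.3166e-5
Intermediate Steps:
Function('t')(g) = Add(-3, Mul(-141, Pow(g, -1)), Mul(4, g)) (Function('t')(g) = Add(-3, Add(Mul(-141, Pow(g, -1)), Mul(Mul(Add(g, g), Add(g, g)), Pow(g, -1)))) = Add(-3, Add(Mul(-141, Pow(g, -1)), Mul(Mul(Mul(2, g), Mul(2, g)), Pow(g, -1)))) = Add(-3, Add(Mul(-141, Pow(g, -1)), Mul(Mul(4, Pow(g, 2)), Pow(g, -1)))) = Add(-3, Add(Mul(-141, Pow(g, -1)), Mul(4, g))) = Add(-3, Mul(-141, Pow(g, -1)), Mul(4, g)))
Pow(Add(43596, Function('t')(-107)), -1) = Pow(Add(43596, Add(-3, Mul(-141, Pow(-107, -1)), Mul(4, -107))), -1) = Pow(Add(43596, Add(-3, Mul(-141, Rational(-1, 107)), -428)), -1) = Pow(Add(43596, Add(-3, Rational(141, 107), -428)), -1) = Pow(Add(43596, Rational(-45976, 107)), -1) = Pow(Rational(4618796, 107), -1) = Rational(107, 4618796)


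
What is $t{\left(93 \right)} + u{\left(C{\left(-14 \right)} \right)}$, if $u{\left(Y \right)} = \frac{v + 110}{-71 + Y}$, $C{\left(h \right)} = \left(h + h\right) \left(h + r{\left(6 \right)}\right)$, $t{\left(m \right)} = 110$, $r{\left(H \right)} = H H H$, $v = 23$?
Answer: $\frac{629837}{5727} \approx 109.98$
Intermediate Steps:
$r{\left(H \right)} = H^{3}$ ($r{\left(H \right)} = H^{2} H = H^{3}$)
$C{\left(h \right)} = 2 h \left(216 + h\right)$ ($C{\left(h \right)} = \left(h + h\right) \left(h + 6^{3}\right) = 2 h \left(h + 216\right) = 2 h \left(216 + h\right)$)
$u{\left(Y \right)} = \frac{133}{-71 + Y}$ ($u{\left(Y \right)} = \frac{23 + 110}{-71 + Y} = \frac{133}{-71 + Y}$)
$t{\left(93 \right)} + u{\left(C{\left(-14 \right)} \right)} = 110 + \frac{133}{-71 + 2 \left(-14\right) \left(216 - 14\right)} = 110 + \frac{133}{-71 + 2 \left(-14\right) 202} = 110 + \frac{133}{-71 - 5656} = 110 + \frac{133}{-5727} = 110 + 133 \left(- \frac{1}{5727}\right) = 110 - \frac{133}{5727} = \frac{629837}{5727}$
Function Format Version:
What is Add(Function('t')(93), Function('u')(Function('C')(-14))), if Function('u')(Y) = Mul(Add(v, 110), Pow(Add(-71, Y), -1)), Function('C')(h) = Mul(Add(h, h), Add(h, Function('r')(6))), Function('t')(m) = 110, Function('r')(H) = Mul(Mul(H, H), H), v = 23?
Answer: Rational(629837, 5727) ≈ 109.98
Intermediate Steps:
Function('r')(H) = Pow(H, 3) (Function('r')(H) = Mul(Pow(H, 2), H) = Pow(H, 3))
Function('C')(h) = Mul(2, h, Add(216, h)) (Function('C')(h) = Mul(Add(h, h), Add(h, Pow(6, 3))) = Mul(Mul(2, h), Add(h, 216)) = Mul(Mul(2, h), Add(216, h)) = Mul(2, h, Add(216, h)))
Function('u')(Y) = Mul(133, Pow(Add(-71, Y), -1)) (Function('u')(Y) = Mul(Add(23, 110), Pow(Add(-71, Y), -1)) = Mul(133, Pow(Add(-71, Y), -1)))
Add(Function('t')(93), Function('u')(Function('C')(-14))) = Add(110, Mul(133, Pow(Add(-71, Mul(2, -14, Add(216, -14))), -1))) = Add(110, Mul(133, Pow(Add(-71, Mul(2, -14, 202)), -1))) = Add(110, Mul(133, Pow(Add(-71, -5656), -1))) = Add(110, Mul(133, Pow(-5727, -1))) = Add(110, Mul(133, Rational(-1, 5727))) = Add(110, Rational(-133, 5727)) = Rational(629837, 5727)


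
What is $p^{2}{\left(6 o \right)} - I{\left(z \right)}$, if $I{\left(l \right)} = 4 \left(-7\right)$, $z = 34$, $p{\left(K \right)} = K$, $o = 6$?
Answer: $1324$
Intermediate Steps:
$I{\left(l \right)} = -28$
$p^{2}{\left(6 o \right)} - I{\left(z \right)} = \left(6 \cdot 6\right)^{2} - -28 = 36^{2} + 28 = 1296 + 28 = 1324$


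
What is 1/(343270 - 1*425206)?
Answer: -1/81936 ≈ -1.2205e-5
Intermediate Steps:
1/(343270 - 1*425206) = 1/(343270 - 425206) = 1/(-81936) = -1/81936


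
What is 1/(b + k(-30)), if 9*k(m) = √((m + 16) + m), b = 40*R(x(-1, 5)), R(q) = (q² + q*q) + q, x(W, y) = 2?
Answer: 8100/3240011 - 9*I*√11/6480022 ≈ 0.0025 - 4.6064e-6*I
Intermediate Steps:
R(q) = q + 2*q² (R(q) = (q² + q²) + q = 2*q² + q = q + 2*q²)
b = 400 (b = 40*(2*(1 + 2*2)) = 40*(2*(1 + 4)) = 40*(2*5) = 40*10 = 400)
k(m) = √(16 + 2*m)/9 (k(m) = √((m + 16) + m)/9 = √((16 + m) + m)/9 = √(16 + 2*m)/9)
1/(b + k(-30)) = 1/(400 + √(16 + 2*(-30))/9) = 1/(400 + √(16 - 60)/9) = 1/(400 + √(-44)/9) = 1/(400 + (2*I*√11)/9) = 1/(400 + 2*I*√11/9)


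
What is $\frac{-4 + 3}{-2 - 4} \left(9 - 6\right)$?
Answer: $\frac{1}{2} \approx 0.5$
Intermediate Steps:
$\frac{-4 + 3}{-2 - 4} \left(9 - 6\right) = - \frac{1}{-6} \cdot 3 = \left(-1\right) \left(- \frac{1}{6}\right) 3 = \frac{1}{6} \cdot 3 = \frac{1}{2}$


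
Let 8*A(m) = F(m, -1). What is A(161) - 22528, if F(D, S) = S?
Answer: -180225/8 ≈ -22528.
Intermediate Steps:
A(m) = -1/8 (A(m) = (1/8)*(-1) = -1/8)
A(161) - 22528 = -1/8 - 22528 = -180225/8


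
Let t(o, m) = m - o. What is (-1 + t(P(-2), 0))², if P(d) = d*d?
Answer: 25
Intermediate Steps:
P(d) = d²
(-1 + t(P(-2), 0))² = (-1 + (0 - 1*(-2)²))² = (-1 + (0 - 1*4))² = (-1 + (0 - 4))² = (-1 - 4)² = (-5)² = 25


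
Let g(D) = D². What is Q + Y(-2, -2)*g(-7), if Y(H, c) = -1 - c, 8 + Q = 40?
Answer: 81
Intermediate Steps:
Q = 32 (Q = -8 + 40 = 32)
Q + Y(-2, -2)*g(-7) = 32 + (-1 - 1*(-2))*(-7)² = 32 + (-1 + 2)*49 = 32 + 1*49 = 32 + 49 = 81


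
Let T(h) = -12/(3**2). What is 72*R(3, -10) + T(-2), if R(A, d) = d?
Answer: -2164/3 ≈ -721.33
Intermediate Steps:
T(h) = -4/3 (T(h) = -12/9 = -12*1/9 = -4/3)
72*R(3, -10) + T(-2) = 72*(-10) - 4/3 = -720 - 4/3 = -2164/3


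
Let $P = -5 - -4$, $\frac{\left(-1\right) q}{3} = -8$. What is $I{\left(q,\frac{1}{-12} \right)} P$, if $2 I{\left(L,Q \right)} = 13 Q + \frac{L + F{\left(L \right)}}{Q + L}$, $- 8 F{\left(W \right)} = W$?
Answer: $\frac{101}{984} \approx 0.10264$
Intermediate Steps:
$F{\left(W \right)} = - \frac{W}{8}$
$q = 24$ ($q = \left(-3\right) \left(-8\right) = 24$)
$P = -1$ ($P = -5 + 4 = -1$)
$I{\left(L,Q \right)} = \frac{13 Q}{2} + \frac{7 L}{16 \left(L + Q\right)}$ ($I{\left(L,Q \right)} = \frac{13 Q + \frac{L - \frac{L}{8}}{Q + L}}{2} = \frac{13 Q + \frac{\frac{7}{8} L}{L + Q}}{2} = \frac{13 Q + \frac{7 L}{8 \left(L + Q\right)}}{2} = \frac{13 Q}{2} + \frac{7 L}{16 \left(L + Q\right)}$)
$I{\left(q,\frac{1}{-12} \right)} P = \frac{7 \cdot 24 + 104 \left(\frac{1}{-12}\right)^{2} + 104 \cdot 24 \frac{1}{-12}}{16 \left(24 + \frac{1}{-12}\right)} \left(-1\right) = \frac{168 + 104 \left(- \frac{1}{12}\right)^{2} + 104 \cdot 24 \left(- \frac{1}{12}\right)}{16 \left(24 - \frac{1}{12}\right)} \left(-1\right) = \frac{168 + 104 \cdot \frac{1}{144} - 208}{16 \cdot \frac{287}{12}} \left(-1\right) = \frac{1}{16} \cdot \frac{12}{287} \left(168 + \frac{13}{18} - 208\right) \left(-1\right) = \frac{1}{16} \cdot \frac{12}{287} \left(- \frac{707}{18}\right) \left(-1\right) = \left(- \frac{101}{984}\right) \left(-1\right) = \frac{101}{984}$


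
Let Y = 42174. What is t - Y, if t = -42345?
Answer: -84519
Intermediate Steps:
t - Y = -42345 - 1*42174 = -42345 - 42174 = -84519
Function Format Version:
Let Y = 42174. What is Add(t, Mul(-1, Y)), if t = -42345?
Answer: -84519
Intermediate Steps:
Add(t, Mul(-1, Y)) = Add(-42345, Mul(-1, 42174)) = Add(-42345, -42174) = -84519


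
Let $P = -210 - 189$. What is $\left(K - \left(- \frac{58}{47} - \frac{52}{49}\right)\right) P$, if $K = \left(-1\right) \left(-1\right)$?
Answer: $- \frac{432573}{329} \approx -1314.8$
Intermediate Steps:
$P = -399$ ($P = -210 - 189 = -399$)
$K = 1$
$\left(K - \left(- \frac{58}{47} - \frac{52}{49}\right)\right) P = \left(1 - \left(- \frac{58}{47} - \frac{52}{49}\right)\right) \left(-399\right) = \left(1 - - \frac{5286}{2303}\right) \left(-399\right) = \left(1 + \left(\frac{58}{47} + \frac{52}{49}\right)\right) \left(-399\right) = \left(1 + \frac{5286}{2303}\right) \left(-399\right) = \frac{7589}{2303} \left(-399\right) = - \frac{432573}{329}$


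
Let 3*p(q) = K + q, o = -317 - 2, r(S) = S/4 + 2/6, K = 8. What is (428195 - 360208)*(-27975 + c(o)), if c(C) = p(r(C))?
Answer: -68527972559/36 ≈ -1.9036e+9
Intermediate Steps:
r(S) = ⅓ + S/4 (r(S) = S*(¼) + 2*(⅙) = S/4 + ⅓ = ⅓ + S/4)
o = -319
p(q) = 8/3 + q/3 (p(q) = (8 + q)/3 = 8/3 + q/3)
c(C) = 25/9 + C/12 (c(C) = 8/3 + (⅓ + C/4)/3 = 8/3 + (⅑ + C/12) = 25/9 + C/12)
(428195 - 360208)*(-27975 + c(o)) = (428195 - 360208)*(-27975 + (25/9 + (1/12)*(-319))) = 67987*(-27975 + (25/9 - 319/12)) = 67987*(-27975 - 857/36) = 67987*(-1007957/36) = -68527972559/36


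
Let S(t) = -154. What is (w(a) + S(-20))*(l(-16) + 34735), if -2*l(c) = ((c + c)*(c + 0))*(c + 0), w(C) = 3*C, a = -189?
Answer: -27997151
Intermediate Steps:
l(c) = -c**3 (l(c) = -(c + c)*(c + 0)*(c + 0)/2 = -(2*c)*c*c/2 = -2*c**2*c/2 = -c**3)
(w(a) + S(-20))*(l(-16) + 34735) = (3*(-189) - 154)*(-1*(-16)**3 + 34735) = (-567 - 154)*(-1*(-4096) + 34735) = -721*(4096 + 34735) = -721*38831 = -27997151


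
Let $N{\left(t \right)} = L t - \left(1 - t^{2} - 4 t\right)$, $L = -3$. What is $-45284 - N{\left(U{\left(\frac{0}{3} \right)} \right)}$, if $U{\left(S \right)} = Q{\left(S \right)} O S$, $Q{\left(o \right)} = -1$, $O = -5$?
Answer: $-45283$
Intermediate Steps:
$U{\left(S \right)} = 5 S$ ($U{\left(S \right)} = \left(-1\right) \left(-5\right) S = 5 S$)
$N{\left(t \right)} = -1 + t + t^{2}$ ($N{\left(t \right)} = - 3 t - \left(1 - t^{2} - 4 t\right) = - 3 t + \left(-1 + t^{2} + 4 t\right) = -1 + t + t^{2}$)
$-45284 - N{\left(U{\left(\frac{0}{3} \right)} \right)} = -45284 - \left(-1 + 5 \cdot \frac{0}{3} + \left(5 \cdot \frac{0}{3}\right)^{2}\right) = -45284 - \left(-1 + 5 \cdot 0 \cdot \frac{1}{3} + \left(5 \cdot 0 \cdot \frac{1}{3}\right)^{2}\right) = -45284 - \left(-1 + 5 \cdot 0 + \left(5 \cdot 0\right)^{2}\right) = -45284 - \left(-1 + 0 + 0^{2}\right) = -45284 - \left(-1 + 0 + 0\right) = -45284 - -1 = -45284 + 1 = -45283$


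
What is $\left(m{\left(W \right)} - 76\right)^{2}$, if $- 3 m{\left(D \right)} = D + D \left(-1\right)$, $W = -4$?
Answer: $5776$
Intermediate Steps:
$m{\left(D \right)} = 0$ ($m{\left(D \right)} = - \frac{D + D \left(-1\right)}{3} = - \frac{D - D}{3} = \left(- \frac{1}{3}\right) 0 = 0$)
$\left(m{\left(W \right)} - 76\right)^{2} = \left(0 - 76\right)^{2} = \left(-76\right)^{2} = 5776$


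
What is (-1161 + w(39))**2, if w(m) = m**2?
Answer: 129600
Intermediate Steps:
(-1161 + w(39))**2 = (-1161 + 39**2)**2 = (-1161 + 1521)**2 = 360**2 = 129600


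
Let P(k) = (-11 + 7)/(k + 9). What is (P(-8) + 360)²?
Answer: 126736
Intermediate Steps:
P(k) = -4/(9 + k)
(P(-8) + 360)² = (-4/(9 - 8) + 360)² = (-4/1 + 360)² = (-4*1 + 360)² = (-4 + 360)² = 356² = 126736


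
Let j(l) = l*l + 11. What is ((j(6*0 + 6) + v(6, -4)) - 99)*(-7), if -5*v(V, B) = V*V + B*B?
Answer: 2184/5 ≈ 436.80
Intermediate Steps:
v(V, B) = -B²/5 - V²/5 (v(V, B) = -(V*V + B*B)/5 = -(V² + B²)/5 = -(B² + V²)/5 = -B²/5 - V²/5)
j(l) = 11 + l² (j(l) = l² + 11 = 11 + l²)
((j(6*0 + 6) + v(6, -4)) - 99)*(-7) = (((11 + (6*0 + 6)²) + (-⅕*(-4)² - ⅕*6²)) - 99)*(-7) = (((11 + (0 + 6)²) + (-⅕*16 - ⅕*36)) - 99)*(-7) = (((11 + 6²) + (-16/5 - 36/5)) - 99)*(-7) = (((11 + 36) - 52/5) - 99)*(-7) = ((47 - 52/5) - 99)*(-7) = (183/5 - 99)*(-7) = -312/5*(-7) = 2184/5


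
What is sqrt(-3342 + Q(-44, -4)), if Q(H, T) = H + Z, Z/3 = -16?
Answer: I*sqrt(3434) ≈ 58.6*I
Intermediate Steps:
Z = -48 (Z = 3*(-16) = -48)
Q(H, T) = -48 + H (Q(H, T) = H - 48 = -48 + H)
sqrt(-3342 + Q(-44, -4)) = sqrt(-3342 + (-48 - 44)) = sqrt(-3342 - 92) = sqrt(-3434) = I*sqrt(3434)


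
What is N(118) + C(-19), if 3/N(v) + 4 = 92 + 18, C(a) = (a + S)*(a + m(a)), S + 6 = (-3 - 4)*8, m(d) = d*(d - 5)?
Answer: -3752079/106 ≈ -35397.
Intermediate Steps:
m(d) = d*(-5 + d)
S = -62 (S = -6 + (-3 - 4)*8 = -6 - 7*8 = -6 - 56 = -62)
C(a) = (-62 + a)*(a + a*(-5 + a)) (C(a) = (a - 62)*(a + a*(-5 + a)) = (-62 + a)*(a + a*(-5 + a)))
N(v) = 3/106 (N(v) = 3/(-4 + (92 + 18)) = 3/(-4 + 110) = 3/106)
N(118) + C(-19) = 3/106 - 19*(248 + (-19)² - 66*(-19)) = 3/106 - 19*(248 + 361 + 1254) = 3/106 - 19*1863 = 3/106 - 35397 = -3752079/106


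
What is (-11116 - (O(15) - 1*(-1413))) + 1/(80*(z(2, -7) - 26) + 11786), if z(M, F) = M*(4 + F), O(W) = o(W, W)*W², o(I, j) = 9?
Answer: -134275203/9226 ≈ -14554.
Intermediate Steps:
O(W) = 9*W²
(-11116 - (O(15) - 1*(-1413))) + 1/(80*(z(2, -7) - 26) + 11786) = (-11116 - (9*15² - 1*(-1413))) + 1/(80*(2*(4 - 7) - 26) + 11786) = (-11116 - (9*225 + 1413)) + 1/(80*(2*(-3) - 26) + 11786) = (-11116 - (2025 + 1413)) + 1/(80*(-6 - 26) + 11786) = (-11116 - 1*3438) + 1/(80*(-32) + 11786) = (-11116 - 3438) + 1/(-2560 + 11786) = -14554 + 1/9226 = -134275203/9226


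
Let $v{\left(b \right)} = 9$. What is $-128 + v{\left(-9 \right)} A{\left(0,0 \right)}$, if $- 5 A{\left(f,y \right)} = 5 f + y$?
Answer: $-128$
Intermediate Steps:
$A{\left(f,y \right)} = - f - \frac{y}{5}$ ($A{\left(f,y \right)} = - \frac{5 f + y}{5} = - \frac{y + 5 f}{5} = - f - \frac{y}{5}$)
$-128 + v{\left(-9 \right)} A{\left(0,0 \right)} = -128 + 9 \left(\left(-1\right) 0 - 0\right) = -128 + 9 \left(0 + 0\right) = -128 + 9 \cdot 0 = -128 + 0 = -128$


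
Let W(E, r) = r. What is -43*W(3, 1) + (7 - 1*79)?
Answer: -115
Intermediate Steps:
-43*W(3, 1) + (7 - 1*79) = -43*1 + (7 - 1*79) = -43 + (7 - 79) = -43 - 72 = -115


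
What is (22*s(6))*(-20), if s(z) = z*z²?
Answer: -95040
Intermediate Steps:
s(z) = z³
(22*s(6))*(-20) = (22*6³)*(-20) = (22*216)*(-20) = 4752*(-20) = -95040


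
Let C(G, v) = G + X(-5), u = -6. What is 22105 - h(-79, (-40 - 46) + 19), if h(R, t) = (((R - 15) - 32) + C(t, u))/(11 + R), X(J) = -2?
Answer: 1502945/68 ≈ 22102.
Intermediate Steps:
C(G, v) = -2 + G (C(G, v) = G - 2 = -2 + G)
h(R, t) = (-49 + R + t)/(11 + R) (h(R, t) = (((R - 15) - 32) + (-2 + t))/(11 + R) = (((-15 + R) - 32) + (-2 + t))/(11 + R) = ((-47 + R) + (-2 + t))/(11 + R) = (-49 + R + t)/(11 + R))
22105 - h(-79, (-40 - 46) + 19) = 22105 - (-49 - 79 + ((-40 - 46) + 19))/(11 - 79) = 22105 - (-49 - 79 + (-86 + 19))/(-68) = 22105 - (-1)*(-49 - 79 - 67)/68 = 22105 - (-1)*(-195)/68 = 22105 - 1*195/68 = 22105 - 195/68 = 1502945/68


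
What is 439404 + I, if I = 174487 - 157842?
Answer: 456049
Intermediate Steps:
I = 16645
439404 + I = 439404 + 16645 = 456049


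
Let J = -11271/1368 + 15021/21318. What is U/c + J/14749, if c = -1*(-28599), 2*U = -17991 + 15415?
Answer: -546087256063/11989432248024 ≈ -0.045547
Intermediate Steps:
U = -1288 (U = (-17991 + 15415)/2 = (½)*(-2576) = -1288)
c = 28599
J = -642475/85272 (J = -11271*1/1368 + 15021*(1/21318) = -3757/456 + 5007/7106 = -642475/85272 ≈ -7.5344)
U/c + J/14749 = -1288/28599 - 642475/85272/14749 = -1288*1/28599 - 642475/85272*1/14749 = -1288/28599 - 642475/1257676728 = -546087256063/11989432248024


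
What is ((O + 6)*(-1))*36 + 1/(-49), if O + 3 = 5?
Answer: -14113/49 ≈ -288.02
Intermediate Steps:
O = 2 (O = -3 + 5 = 2)
((O + 6)*(-1))*36 + 1/(-49) = ((2 + 6)*(-1))*36 + 1/(-49) = (8*(-1))*36 - 1/49 = -8*36 - 1/49 = -288 - 1/49 = -14113/49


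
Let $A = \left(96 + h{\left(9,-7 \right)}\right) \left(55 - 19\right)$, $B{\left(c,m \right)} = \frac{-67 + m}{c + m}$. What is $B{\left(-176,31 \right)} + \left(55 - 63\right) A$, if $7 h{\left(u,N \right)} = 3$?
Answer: $- \frac{28187748}{1015} \approx -27771.0$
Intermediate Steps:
$h{\left(u,N \right)} = \frac{3}{7}$ ($h{\left(u,N \right)} = \frac{1}{7} \cdot 3 = \frac{3}{7}$)
$B{\left(c,m \right)} = \frac{-67 + m}{c + m}$
$A = \frac{24300}{7}$ ($A = \left(96 + \frac{3}{7}\right) \left(55 - 19\right) = \frac{675}{7} \cdot 36 = \frac{24300}{7} \approx 3471.4$)
$B{\left(-176,31 \right)} + \left(55 - 63\right) A = \frac{-67 + 31}{-176 + 31} + \left(55 - 63\right) \frac{24300}{7} = \frac{1}{-145} \left(-36\right) + \left(55 - 63\right) \frac{24300}{7} = \left(- \frac{1}{145}\right) \left(-36\right) - \frac{194400}{7} = \frac{36}{145} - \frac{194400}{7} = - \frac{28187748}{1015}$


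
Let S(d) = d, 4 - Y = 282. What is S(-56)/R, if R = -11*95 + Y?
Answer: 8/189 ≈ 0.042328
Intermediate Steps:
Y = -278 (Y = 4 - 1*282 = 4 - 282 = -278)
R = -1323 (R = -11*95 - 278 = -1045 - 278 = -1323)
S(-56)/R = -56/(-1323) = -56*(-1/1323) = 8/189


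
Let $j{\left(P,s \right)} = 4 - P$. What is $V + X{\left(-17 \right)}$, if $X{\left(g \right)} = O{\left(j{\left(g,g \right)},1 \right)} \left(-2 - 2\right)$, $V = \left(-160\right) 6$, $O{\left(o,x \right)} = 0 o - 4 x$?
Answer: $-944$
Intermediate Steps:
$O{\left(o,x \right)} = - 4 x$ ($O{\left(o,x \right)} = 0 - 4 x = - 4 x$)
$V = -960$
$X{\left(g \right)} = 16$ ($X{\left(g \right)} = \left(-4\right) 1 \left(-2 - 2\right) = \left(-4\right) \left(-4\right) = 16$)
$V + X{\left(-17 \right)} = -960 + 16 = -944$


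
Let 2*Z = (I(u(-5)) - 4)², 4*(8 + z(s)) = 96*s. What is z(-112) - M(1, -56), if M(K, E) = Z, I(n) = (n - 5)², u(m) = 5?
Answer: -2704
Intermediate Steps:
I(n) = (-5 + n)²
z(s) = -8 + 24*s (z(s) = -8 + (96*s)/4 = -8 + 24*s)
Z = 8 (Z = ((-5 + 5)² - 4)²/2 = (0² - 4)²/2 = (0 - 4)²/2 = (½)*(-4)² = (½)*16 = 8)
M(K, E) = 8
z(-112) - M(1, -56) = (-8 + 24*(-112)) - 1*8 = (-8 - 2688) - 8 = -2696 - 8 = -2704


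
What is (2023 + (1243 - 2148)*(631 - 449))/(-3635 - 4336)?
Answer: 54229/2657 ≈ 20.410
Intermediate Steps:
(2023 + (1243 - 2148)*(631 - 449))/(-3635 - 4336) = (2023 - 905*182)/(-7971) = (2023 - 164710)*(-1/7971) = -162687*(-1/7971) = 54229/2657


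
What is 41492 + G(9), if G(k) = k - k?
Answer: 41492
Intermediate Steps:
G(k) = 0
41492 + G(9) = 41492 + 0 = 41492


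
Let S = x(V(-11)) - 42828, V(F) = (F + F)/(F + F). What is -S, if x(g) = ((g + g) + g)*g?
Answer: 42825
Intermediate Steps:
V(F) = 1 (V(F) = (2*F)/((2*F)) = (2*F)*(1/(2*F)) = 1)
x(g) = 3*g² (x(g) = (2*g + g)*g = (3*g)*g = 3*g²)
S = -42825 (S = 3*1² - 42828 = 3*1 - 42828 = 3 - 42828 = -42825)
-S = -1*(-42825) = 42825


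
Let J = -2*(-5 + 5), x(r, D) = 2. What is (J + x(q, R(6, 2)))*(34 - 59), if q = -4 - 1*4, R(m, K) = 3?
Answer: -50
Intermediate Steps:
q = -8 (q = -4 - 4 = -8)
J = 0 (J = -2*0 = 0)
(J + x(q, R(6, 2)))*(34 - 59) = (0 + 2)*(34 - 59) = 2*(-25) = -50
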